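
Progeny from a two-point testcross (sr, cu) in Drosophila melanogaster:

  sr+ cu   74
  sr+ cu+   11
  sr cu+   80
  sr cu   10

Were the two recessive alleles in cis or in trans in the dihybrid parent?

trans

The two most frequent classes are sr+ cu (74) and sr cu+ (80); these are the parental (non-recombinant) types.
So the F1 carried sr+ cu on one chromosome and sr cu+ on the other — the recessive alleles are on opposite chromosomes (trans / repulsion).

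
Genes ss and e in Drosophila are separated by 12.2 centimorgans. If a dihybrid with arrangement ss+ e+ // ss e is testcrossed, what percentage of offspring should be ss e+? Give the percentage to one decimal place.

A map distance of 12.2 centimorgans corresponds to a recombination frequency of 0.122.
The F1 is ss+ e+ / ss e, so ss e+ is a recombinant gamete class with expected frequency r/2 = 0.122/2 = 0.0610.
That is 0.0610 = 6.1% of the progeny.

6.1%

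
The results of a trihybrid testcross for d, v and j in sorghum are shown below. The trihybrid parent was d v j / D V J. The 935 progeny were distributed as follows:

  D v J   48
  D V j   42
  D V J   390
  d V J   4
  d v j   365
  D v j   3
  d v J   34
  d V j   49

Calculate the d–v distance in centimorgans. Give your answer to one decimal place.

The two rarest classes, D v j and d V J, are the double crossovers. Comparing them with the parentals, only the d allele has switched, so d is the middle locus and the order is j – d – v.
Crossovers in the d–v interval produce the single-crossover classes d V j and D v J (49 + 48 = 97) plus the double crossovers (7).
RF(d–v) = (97 + 7) / 935 = 104/935 = 0.1112 → 11.1 centimorgans.

11.1 centimorgans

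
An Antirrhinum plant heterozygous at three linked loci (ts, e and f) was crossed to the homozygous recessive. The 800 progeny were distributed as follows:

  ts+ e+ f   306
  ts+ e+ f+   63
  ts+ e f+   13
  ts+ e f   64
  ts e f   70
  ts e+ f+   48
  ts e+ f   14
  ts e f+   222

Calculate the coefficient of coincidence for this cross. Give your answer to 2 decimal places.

The two most frequent reciprocal classes, ts e f+ and ts+ e+ f, are the parental types, so the F1 was ts e f+ / ts+ e+ f.
The two rarest classes, ts+ e f+ and ts e+ f, are the double crossovers. Comparing them with the parentals, only the ts allele has switched, so ts is the middle locus and the order is f – ts – e.
f–ts: (133 + 27)/800 = 0.2000; ts–e: (112 + 27)/800 = 0.1737.
Expected DCO frequency = 0.2000 × 0.1737 ≈ 0.03474; observed = 27/800 ≈ 0.03375.
Coefficient of coincidence = 0.03375/0.03474 ≈ 0.97.

0.97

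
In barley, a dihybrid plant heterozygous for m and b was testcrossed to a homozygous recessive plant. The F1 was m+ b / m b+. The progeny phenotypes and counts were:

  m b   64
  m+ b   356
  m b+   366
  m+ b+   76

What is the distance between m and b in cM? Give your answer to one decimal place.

The recombinant classes are m+ b+ and m b: 76 + 64 = 140.
Recombination frequency = 140/862 = 0.1624 ≈ 16.2%, i.e. 16.2 cM.

16.2 cM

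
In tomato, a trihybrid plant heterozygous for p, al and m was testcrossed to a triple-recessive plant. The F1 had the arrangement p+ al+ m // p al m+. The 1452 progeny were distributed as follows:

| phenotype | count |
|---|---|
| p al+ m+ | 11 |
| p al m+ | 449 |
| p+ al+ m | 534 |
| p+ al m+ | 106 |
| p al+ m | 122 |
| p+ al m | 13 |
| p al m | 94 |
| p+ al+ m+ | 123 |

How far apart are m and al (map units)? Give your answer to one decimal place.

16.6 map units

The two rarest classes, p+ al m and p al+ m+, are the double crossovers. Comparing them with the parentals, only the al allele has switched, so al is the middle locus and the order is p – al – m.
Crossovers in the al–m interval produce the single-crossover classes p+ al+ m+ and p al m (123 + 94 = 217) plus the double crossovers (24).
RF(al–m) = (217 + 24) / 1452 = 241/1452 = 0.1660 → 16.6 map units.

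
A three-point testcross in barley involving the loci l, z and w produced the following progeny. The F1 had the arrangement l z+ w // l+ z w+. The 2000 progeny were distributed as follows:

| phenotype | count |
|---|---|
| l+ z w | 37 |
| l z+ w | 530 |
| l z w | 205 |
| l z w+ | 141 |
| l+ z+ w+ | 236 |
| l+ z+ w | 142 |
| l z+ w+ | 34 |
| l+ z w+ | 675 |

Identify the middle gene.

The two rarest classes, l z+ w+ and l+ z w, are the double crossovers. Comparing them with the parentals, only the w allele has switched, so w is the middle locus and the order is z – w – l.

w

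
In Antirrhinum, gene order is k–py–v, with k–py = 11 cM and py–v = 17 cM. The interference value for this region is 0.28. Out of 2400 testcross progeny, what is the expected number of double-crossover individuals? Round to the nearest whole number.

Map distances give recombination frequencies of 0.110 and 0.170 for the two intervals.
With interference 0.28 (so coincidence = 0.72), expected double-crossover frequency = 0.110 × 0.170 × 0.72 = 0.01346.
Expected number = 0.01346 × 2400 = 32.31 ≈ 32.

32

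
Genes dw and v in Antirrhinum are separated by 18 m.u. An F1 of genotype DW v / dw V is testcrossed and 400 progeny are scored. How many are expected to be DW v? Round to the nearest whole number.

A map distance of 18 m.u. corresponds to a recombination frequency of 0.180.
The F1 is DW v / dw V, so DW v is a parental gamete class with expected frequency (1 − r)/2 = 0.820/2 = 0.4100.
Expected number = 0.4100 × 400 = 164.00 ≈ 164.

164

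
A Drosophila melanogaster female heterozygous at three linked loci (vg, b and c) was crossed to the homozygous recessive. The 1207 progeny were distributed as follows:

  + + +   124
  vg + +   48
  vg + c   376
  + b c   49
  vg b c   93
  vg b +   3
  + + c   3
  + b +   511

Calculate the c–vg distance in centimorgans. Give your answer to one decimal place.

The two most frequent reciprocal classes, + b + and vg + c, are the parental types, so the F1 was + b + / vg + c.
The two rarest classes, vg b + and + + c, are the double crossovers. Comparing them with the parentals, only the vg allele has switched, so vg is the middle locus and the order is b – vg – c.
Crossovers in the vg–c interval produce the single-crossover classes + b c and vg + + (49 + 48 = 97) plus the double crossovers (6).
RF(vg–c) = (97 + 6) / 1207 = 103/1207 = 0.0853 → 8.5 centimorgans.

8.5 centimorgans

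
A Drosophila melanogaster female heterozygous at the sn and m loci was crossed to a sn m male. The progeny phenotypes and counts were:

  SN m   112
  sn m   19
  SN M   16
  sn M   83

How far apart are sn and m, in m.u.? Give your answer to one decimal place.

15.2 m.u.

The two most frequent classes, SN m (112) and sn M (83), are the parental types, so the F1 was SN m / sn M.
The recombinant classes are SN M and sn m: 16 + 19 = 35.
Recombination frequency = 35/230 = 0.1522 ≈ 15.2%, i.e. 15.2 m.u.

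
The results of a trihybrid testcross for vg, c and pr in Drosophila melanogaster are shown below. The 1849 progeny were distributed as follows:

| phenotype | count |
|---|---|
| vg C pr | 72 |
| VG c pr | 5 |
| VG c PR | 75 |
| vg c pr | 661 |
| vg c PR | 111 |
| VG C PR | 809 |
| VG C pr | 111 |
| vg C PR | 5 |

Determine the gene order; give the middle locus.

The two most frequent reciprocal classes, vg c pr and VG C PR, are the parental types, so the F1 was vg c pr / VG C PR.
The two rarest classes, VG c pr and vg C PR, are the double crossovers. Comparing them with the parentals, only the vg allele has switched, so vg is the middle locus and the order is c – vg – pr.

vg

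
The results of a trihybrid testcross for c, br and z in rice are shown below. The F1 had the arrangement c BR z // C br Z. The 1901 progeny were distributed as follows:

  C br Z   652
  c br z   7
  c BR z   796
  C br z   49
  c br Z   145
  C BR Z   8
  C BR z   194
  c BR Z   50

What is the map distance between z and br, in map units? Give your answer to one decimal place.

The two rarest classes, c br z and C BR Z, are the double crossovers. Comparing them with the parentals, only the br allele has switched, so br is the middle locus and the order is c – br – z.
Crossovers in the br–z interval produce the single-crossover classes c BR Z and C br z (50 + 49 = 99) plus the double crossovers (15).
RF(br–z) = (99 + 15) / 1901 = 114/1901 = 0.0600 → 6.0 map units.

6.0 map units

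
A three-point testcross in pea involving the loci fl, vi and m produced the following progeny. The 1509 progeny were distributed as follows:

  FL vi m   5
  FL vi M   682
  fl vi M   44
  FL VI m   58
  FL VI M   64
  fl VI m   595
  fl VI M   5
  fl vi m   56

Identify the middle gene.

The two most frequent reciprocal classes, fl VI m and FL vi M, are the parental types, so the F1 was fl VI m / FL vi M.
The two rarest classes, fl VI M and FL vi m, are the double crossovers. Comparing them with the parentals, only the m allele has switched, so m is the middle locus and the order is vi – m – fl.

m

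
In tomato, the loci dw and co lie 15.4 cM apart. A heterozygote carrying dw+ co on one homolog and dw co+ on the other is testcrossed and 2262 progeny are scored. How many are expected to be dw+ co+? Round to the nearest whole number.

A map distance of 15.4 cM corresponds to a recombination frequency of 0.154.
The F1 is dw+ co / dw co+, so dw+ co+ is a recombinant gamete class with expected frequency r/2 = 0.154/2 = 0.0770.
Expected number = 0.0770 × 2262 = 174.17 ≈ 174.

174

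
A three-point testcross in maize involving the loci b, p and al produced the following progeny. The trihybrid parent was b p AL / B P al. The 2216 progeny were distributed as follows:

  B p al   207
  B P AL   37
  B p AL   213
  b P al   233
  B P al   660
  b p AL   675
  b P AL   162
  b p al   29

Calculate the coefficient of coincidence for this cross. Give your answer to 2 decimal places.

0.66

The two rarest classes, b p al and B P AL, are the double crossovers. Comparing them with the parentals, only the al allele has switched, so al is the middle locus and the order is b – al – p.
b–al: (446 + 66)/2216 = 0.2310; al–p: (369 + 66)/2216 = 0.1963.
Expected DCO frequency = 0.2310 × 0.1963 ≈ 0.04535; observed = 66/2216 ≈ 0.02978.
Coefficient of coincidence = 0.02978/0.04535 ≈ 0.66.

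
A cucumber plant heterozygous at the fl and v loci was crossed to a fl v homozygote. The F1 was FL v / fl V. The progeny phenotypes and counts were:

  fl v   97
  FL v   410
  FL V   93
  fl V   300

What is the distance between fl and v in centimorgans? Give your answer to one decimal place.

The recombinant classes are FL V and fl v: 93 + 97 = 190.
Recombination frequency = 190/900 = 0.2111 ≈ 21.1%, i.e. 21.1 centimorgans.

21.1 centimorgans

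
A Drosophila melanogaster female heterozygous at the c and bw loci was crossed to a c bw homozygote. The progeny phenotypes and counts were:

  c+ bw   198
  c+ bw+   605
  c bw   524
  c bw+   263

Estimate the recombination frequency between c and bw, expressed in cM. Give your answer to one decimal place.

29.0 cM

The two most frequent classes, c+ bw+ (605) and c bw (524), are the parental types, so the F1 was c+ bw+ / c bw.
The recombinant classes are c+ bw and c bw+: 198 + 263 = 461.
Recombination frequency = 461/1590 = 0.2899 ≈ 29.0%, i.e. 29.0 cM.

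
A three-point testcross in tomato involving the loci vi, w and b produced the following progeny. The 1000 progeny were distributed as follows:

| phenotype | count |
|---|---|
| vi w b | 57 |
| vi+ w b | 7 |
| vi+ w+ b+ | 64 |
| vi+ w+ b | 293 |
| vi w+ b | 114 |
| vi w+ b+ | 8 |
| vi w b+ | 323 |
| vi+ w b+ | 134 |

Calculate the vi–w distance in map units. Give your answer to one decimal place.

The two most frequent reciprocal classes, vi w b+ and vi+ w+ b, are the parental types, so the F1 was vi w b+ / vi+ w+ b.
The two rarest classes, vi w+ b+ and vi+ w b, are the double crossovers. Comparing them with the parentals, only the w allele has switched, so w is the middle locus and the order is b – w – vi.
Crossovers in the w–vi interval produce the single-crossover classes vi+ w b+ and vi w+ b (134 + 114 = 248) plus the double crossovers (15).
RF(w–vi) = (248 + 15) / 1000 = 263/1000 = 0.2630 → 26.3 map units.

26.3 map units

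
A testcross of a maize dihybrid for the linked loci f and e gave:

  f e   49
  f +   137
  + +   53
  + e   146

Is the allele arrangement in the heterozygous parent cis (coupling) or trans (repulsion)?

trans

The two most frequent classes are + e (146) and f + (137); these are the parental (non-recombinant) types.
So the F1 carried + e on one chromosome and f + on the other — the recessive alleles are on opposite chromosomes (trans / repulsion).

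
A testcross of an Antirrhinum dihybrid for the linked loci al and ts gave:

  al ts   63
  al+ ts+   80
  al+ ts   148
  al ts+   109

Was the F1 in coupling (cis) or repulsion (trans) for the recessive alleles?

trans

The two most frequent classes are al+ ts (148) and al ts+ (109); these are the parental (non-recombinant) types.
So the F1 carried al+ ts on one chromosome and al ts+ on the other — the recessive alleles are on opposite chromosomes (trans / repulsion).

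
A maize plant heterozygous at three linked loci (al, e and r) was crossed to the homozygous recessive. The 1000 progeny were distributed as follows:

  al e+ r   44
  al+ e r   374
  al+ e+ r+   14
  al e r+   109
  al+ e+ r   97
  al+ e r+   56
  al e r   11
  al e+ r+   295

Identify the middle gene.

al

The two most frequent reciprocal classes, al+ e r and al e+ r+, are the parental types, so the F1 was al+ e r / al e+ r+.
The two rarest classes, al e r and al+ e+ r+, are the double crossovers. Comparing them with the parentals, only the al allele has switched, so al is the middle locus and the order is r – al – e.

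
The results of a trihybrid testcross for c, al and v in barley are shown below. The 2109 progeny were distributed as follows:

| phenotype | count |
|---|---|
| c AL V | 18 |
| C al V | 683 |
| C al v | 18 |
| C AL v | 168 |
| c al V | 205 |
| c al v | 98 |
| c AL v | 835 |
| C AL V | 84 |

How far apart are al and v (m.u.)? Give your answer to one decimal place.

10.3 m.u.

The two most frequent reciprocal classes, C al V and c AL v, are the parental types, so the F1 was C al V / c AL v.
The two rarest classes, C al v and c AL V, are the double crossovers. Comparing them with the parentals, only the v allele has switched, so v is the middle locus and the order is c – v – al.
Crossovers in the v–al interval produce the single-crossover classes C AL V and c al v (84 + 98 = 182) plus the double crossovers (36).
RF(v–al) = (182 + 36) / 2109 = 218/2109 = 0.1034 → 10.3 m.u.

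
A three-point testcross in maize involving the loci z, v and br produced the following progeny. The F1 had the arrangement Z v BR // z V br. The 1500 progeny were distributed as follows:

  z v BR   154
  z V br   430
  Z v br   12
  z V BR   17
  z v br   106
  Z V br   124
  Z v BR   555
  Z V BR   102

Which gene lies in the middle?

br

The two rarest classes, Z v br and z V BR, are the double crossovers. Comparing them with the parentals, only the br allele has switched, so br is the middle locus and the order is v – br – z.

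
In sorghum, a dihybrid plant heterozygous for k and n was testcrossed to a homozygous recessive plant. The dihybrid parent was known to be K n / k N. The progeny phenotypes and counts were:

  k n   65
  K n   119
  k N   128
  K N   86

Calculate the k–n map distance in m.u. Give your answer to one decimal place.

The recombinant classes are K N and k n: 86 + 65 = 151.
Recombination frequency = 151/398 = 0.3794 ≈ 37.9%, i.e. 37.9 m.u.

37.9 m.u.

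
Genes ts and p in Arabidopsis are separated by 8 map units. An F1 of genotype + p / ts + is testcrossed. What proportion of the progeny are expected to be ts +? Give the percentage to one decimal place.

46.0%

A map distance of 8 map units corresponds to a recombination frequency of 0.080.
The F1 is + p / ts +, so ts + is a parental gamete class with expected frequency (1 − r)/2 = 0.920/2 = 0.4600.
That is 0.4600 = 46.0% of the progeny.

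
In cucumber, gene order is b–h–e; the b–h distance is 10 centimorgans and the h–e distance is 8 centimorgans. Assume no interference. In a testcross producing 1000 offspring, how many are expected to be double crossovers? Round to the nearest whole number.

8

Map distances give recombination frequencies of 0.100 and 0.080 for the two intervals.
With no interference, expected double-crossover frequency = 0.100 × 0.080 = 0.00800.
Expected number = 0.00800 × 1000 = 8.00 ≈ 8.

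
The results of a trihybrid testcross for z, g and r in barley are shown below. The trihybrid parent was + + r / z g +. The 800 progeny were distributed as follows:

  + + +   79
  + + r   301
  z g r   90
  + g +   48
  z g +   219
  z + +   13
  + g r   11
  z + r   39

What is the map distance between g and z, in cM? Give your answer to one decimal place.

13.9 cM

The two rarest classes, + g r and z + +, are the double crossovers. Comparing them with the parentals, only the g allele has switched, so g is the middle locus and the order is r – g – z.
Crossovers in the g–z interval produce the single-crossover classes z + r and + g + (39 + 48 = 87) plus the double crossovers (24).
RF(g–z) = (87 + 24) / 800 = 111/800 = 0.1388 → 13.9 cM.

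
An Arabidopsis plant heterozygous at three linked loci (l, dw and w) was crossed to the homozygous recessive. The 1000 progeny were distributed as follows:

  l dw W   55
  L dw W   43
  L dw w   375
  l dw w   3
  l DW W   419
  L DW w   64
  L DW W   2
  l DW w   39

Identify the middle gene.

The two most frequent reciprocal classes, L dw w and l DW W, are the parental types, so the F1 was L dw w / l DW W.
The two rarest classes, l dw w and L DW W, are the double crossovers. Comparing them with the parentals, only the l allele has switched, so l is the middle locus and the order is w – l – dw.

l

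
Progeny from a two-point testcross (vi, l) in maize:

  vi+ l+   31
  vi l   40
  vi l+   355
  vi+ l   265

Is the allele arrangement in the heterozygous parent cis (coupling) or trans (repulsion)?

The two most frequent classes are vi+ l (265) and vi l+ (355); these are the parental (non-recombinant) types.
So the F1 carried vi+ l on one chromosome and vi l+ on the other — the recessive alleles are on opposite chromosomes (trans / repulsion).

trans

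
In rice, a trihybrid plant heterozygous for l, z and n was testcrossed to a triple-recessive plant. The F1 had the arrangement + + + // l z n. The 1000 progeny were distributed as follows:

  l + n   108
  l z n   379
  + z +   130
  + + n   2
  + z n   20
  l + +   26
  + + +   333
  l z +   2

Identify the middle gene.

The two rarest classes, + + n and l z +, are the double crossovers. Comparing them with the parentals, only the n allele has switched, so n is the middle locus and the order is l – n – z.

n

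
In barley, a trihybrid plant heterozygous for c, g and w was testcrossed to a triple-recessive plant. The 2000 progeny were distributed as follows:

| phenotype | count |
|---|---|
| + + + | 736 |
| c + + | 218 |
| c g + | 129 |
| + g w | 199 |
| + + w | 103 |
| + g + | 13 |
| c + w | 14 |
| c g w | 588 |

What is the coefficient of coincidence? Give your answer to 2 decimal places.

The two most frequent reciprocal classes, + + + and c g w, are the parental types, so the F1 was + + + / c g w.
The two rarest classes, + g + and c + w, are the double crossovers. Comparing them with the parentals, only the g allele has switched, so g is the middle locus and the order is c – g – w.
c–g: (417 + 27)/2000 = 0.2220; g–w: (232 + 27)/2000 = 0.1295.
Expected DCO frequency = 0.2220 × 0.1295 ≈ 0.02875; observed = 27/2000 ≈ 0.01350.
Coefficient of coincidence = 0.01350/0.02875 ≈ 0.47.

0.47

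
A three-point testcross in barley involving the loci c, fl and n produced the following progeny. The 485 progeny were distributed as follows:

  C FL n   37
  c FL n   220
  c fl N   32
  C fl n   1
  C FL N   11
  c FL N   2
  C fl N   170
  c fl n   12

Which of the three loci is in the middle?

n

The two most frequent reciprocal classes, c FL n and C fl N, are the parental types, so the F1 was c FL n / C fl N.
The two rarest classes, c FL N and C fl n, are the double crossovers. Comparing them with the parentals, only the n allele has switched, so n is the middle locus and the order is c – n – fl.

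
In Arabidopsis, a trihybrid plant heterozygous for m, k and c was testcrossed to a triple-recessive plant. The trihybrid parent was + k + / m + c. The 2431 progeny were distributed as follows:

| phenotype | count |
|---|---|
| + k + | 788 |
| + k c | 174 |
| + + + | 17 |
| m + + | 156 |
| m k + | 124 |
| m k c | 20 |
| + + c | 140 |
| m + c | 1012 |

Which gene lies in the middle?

The two rarest classes, + + + and m k c, are the double crossovers. Comparing them with the parentals, only the k allele has switched, so k is the middle locus and the order is c – k – m.

k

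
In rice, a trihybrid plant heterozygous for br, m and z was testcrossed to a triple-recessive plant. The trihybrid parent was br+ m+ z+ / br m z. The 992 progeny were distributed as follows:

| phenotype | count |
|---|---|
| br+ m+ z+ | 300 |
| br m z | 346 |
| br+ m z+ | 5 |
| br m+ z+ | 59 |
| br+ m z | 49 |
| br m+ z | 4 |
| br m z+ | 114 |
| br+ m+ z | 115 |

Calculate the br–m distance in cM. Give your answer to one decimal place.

11.8 cM

The two rarest classes, br+ m z+ and br m+ z, are the double crossovers. Comparing them with the parentals, only the m allele has switched, so m is the middle locus and the order is z – m – br.
Crossovers in the m–br interval produce the single-crossover classes br m+ z+ and br+ m z (59 + 49 = 108) plus the double crossovers (9).
RF(m–br) = (108 + 9) / 992 = 117/992 = 0.1179 → 11.8 cM.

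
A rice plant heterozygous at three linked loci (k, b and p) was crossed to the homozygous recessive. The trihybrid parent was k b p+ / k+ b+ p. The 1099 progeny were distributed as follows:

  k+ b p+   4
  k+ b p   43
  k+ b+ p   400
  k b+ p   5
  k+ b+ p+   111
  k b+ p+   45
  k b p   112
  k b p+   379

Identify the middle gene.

k

The two rarest classes, k+ b p+ and k b+ p, are the double crossovers. Comparing them with the parentals, only the k allele has switched, so k is the middle locus and the order is p – k – b.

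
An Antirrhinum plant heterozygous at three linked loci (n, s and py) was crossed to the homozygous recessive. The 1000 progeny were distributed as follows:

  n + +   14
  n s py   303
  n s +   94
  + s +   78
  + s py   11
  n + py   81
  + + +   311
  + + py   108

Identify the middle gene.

The two most frequent reciprocal classes, n s py and + + +, are the parental types, so the F1 was n s py / + + +.
The two rarest classes, + s py and n + +, are the double crossovers. Comparing them with the parentals, only the n allele has switched, so n is the middle locus and the order is s – n – py.

n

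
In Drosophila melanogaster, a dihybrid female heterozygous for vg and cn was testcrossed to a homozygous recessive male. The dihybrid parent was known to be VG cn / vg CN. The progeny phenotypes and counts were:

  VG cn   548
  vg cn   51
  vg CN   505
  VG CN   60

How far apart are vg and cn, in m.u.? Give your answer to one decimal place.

9.5 m.u.

The recombinant classes are VG CN and vg cn: 60 + 51 = 111.
Recombination frequency = 111/1164 = 0.0954 ≈ 9.5%, i.e. 9.5 m.u.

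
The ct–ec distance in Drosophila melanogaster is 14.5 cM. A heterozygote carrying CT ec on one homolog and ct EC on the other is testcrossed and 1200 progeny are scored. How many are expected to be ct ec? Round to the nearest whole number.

87

A map distance of 14.5 cM corresponds to a recombination frequency of 0.145.
The F1 is CT ec / ct EC, so ct ec is a recombinant gamete class with expected frequency r/2 = 0.145/2 = 0.0725.
Expected number = 0.0725 × 1200 = 87.00 ≈ 87.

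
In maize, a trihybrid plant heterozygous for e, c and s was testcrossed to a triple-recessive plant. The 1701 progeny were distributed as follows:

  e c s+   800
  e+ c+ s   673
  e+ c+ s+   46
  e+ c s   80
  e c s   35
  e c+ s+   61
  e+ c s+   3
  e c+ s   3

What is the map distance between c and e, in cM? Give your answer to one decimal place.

8.6 cM

The two most frequent reciprocal classes, e c s+ and e+ c+ s, are the parental types, so the F1 was e c s+ / e+ c+ s.
The two rarest classes, e+ c s+ and e c+ s, are the double crossovers. Comparing them with the parentals, only the e allele has switched, so e is the middle locus and the order is s – e – c.
Crossovers in the e–c interval produce the single-crossover classes e c+ s+ and e+ c s (61 + 80 = 141) plus the double crossovers (6).
RF(e–c) = (141 + 6) / 1701 = 147/1701 = 0.0864 → 8.6 cM.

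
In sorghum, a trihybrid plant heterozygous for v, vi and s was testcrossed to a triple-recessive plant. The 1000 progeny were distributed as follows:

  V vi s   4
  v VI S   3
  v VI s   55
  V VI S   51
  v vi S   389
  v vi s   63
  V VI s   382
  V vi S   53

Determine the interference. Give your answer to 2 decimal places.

0.50

The two most frequent reciprocal classes, V VI s and v vi S, are the parental types, so the F1 was V VI s / v vi S.
The two rarest classes, V vi s and v VI S, are the double crossovers. Comparing them with the parentals, only the vi allele has switched, so vi is the middle locus and the order is s – vi – v.
s–vi: (114 + 7)/1000 = 0.1210; vi–v: (108 + 7)/1000 = 0.1150.
Expected DCO frequency = 0.1210 × 0.1150 ≈ 0.01392; observed = 7/1000 ≈ 0.00700.
Coefficient of coincidence = 0.00700/0.01392 ≈ 0.50; interference = 1 − 0.50 = 0.50.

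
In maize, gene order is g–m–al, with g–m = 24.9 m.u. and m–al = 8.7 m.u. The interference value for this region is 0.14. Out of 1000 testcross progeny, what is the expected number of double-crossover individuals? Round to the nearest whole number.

Map distances give recombination frequencies of 0.249 and 0.087 for the two intervals.
With interference 0.14 (so coincidence = 0.86), expected double-crossover frequency = 0.249 × 0.087 × 0.86 = 0.01863.
Expected number = 0.01863 × 1000 = 18.63 ≈ 19.

19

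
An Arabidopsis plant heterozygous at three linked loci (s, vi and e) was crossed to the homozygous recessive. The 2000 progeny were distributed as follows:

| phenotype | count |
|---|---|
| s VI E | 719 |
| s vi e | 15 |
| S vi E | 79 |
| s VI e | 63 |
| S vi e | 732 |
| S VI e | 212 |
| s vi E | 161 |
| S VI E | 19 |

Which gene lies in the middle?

The two most frequent reciprocal classes, S vi e and s VI E, are the parental types, so the F1 was S vi e / s VI E.
The two rarest classes, s vi e and S VI E, are the double crossovers. Comparing them with the parentals, only the s allele has switched, so s is the middle locus and the order is e – s – vi.

s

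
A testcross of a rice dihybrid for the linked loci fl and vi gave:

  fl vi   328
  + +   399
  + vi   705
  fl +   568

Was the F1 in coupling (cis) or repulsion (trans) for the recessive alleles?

The two most frequent classes are + vi (705) and fl + (568); these are the parental (non-recombinant) types.
So the F1 carried + vi on one chromosome and fl + on the other — the recessive alleles are on opposite chromosomes (trans / repulsion).

trans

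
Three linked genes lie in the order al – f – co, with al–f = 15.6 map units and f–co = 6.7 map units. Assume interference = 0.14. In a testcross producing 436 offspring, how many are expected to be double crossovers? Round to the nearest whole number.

4

Map distances give recombination frequencies of 0.156 and 0.067 for the two intervals.
With interference 0.14 (so coincidence = 0.86), expected double-crossover frequency = 0.156 × 0.067 × 0.86 = 0.00899.
Expected number = 0.00899 × 436 = 3.92 ≈ 4.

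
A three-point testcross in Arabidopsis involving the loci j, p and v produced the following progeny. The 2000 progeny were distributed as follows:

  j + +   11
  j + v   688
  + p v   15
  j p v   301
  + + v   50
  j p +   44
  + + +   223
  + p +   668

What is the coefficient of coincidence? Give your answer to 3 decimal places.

0.788

The two most frequent reciprocal classes, + p + and j + v, are the parental types, so the F1 was + p + / j + v.
The two rarest classes, + p v and j + +, are the double crossovers. Comparing them with the parentals, only the v allele has switched, so v is the middle locus and the order is j – v – p.
j–v: (94 + 26)/2000 = 0.0600; v–p: (524 + 26)/2000 = 0.2750.
Expected DCO frequency = 0.0600 × 0.2750 ≈ 0.01650; observed = 26/2000 ≈ 0.01300.
Coefficient of coincidence = 0.01300/0.01650 ≈ 0.788.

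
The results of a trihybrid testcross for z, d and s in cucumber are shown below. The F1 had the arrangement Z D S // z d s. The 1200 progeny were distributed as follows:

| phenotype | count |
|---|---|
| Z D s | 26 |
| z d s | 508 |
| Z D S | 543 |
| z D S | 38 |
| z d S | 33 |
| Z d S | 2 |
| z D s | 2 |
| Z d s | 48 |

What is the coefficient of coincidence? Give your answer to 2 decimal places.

The two rarest classes, Z d S and z D s, are the double crossovers. Comparing them with the parentals, only the d allele has switched, so d is the middle locus and the order is s – d – z.
s–d: (59 + 4)/1200 = 0.0525; d–z: (86 + 4)/1200 = 0.0750.
Expected DCO frequency = 0.0525 × 0.0750 ≈ 0.00394; observed = 4/1200 ≈ 0.00333.
Coefficient of coincidence = 0.00333/0.00394 ≈ 0.85.

0.85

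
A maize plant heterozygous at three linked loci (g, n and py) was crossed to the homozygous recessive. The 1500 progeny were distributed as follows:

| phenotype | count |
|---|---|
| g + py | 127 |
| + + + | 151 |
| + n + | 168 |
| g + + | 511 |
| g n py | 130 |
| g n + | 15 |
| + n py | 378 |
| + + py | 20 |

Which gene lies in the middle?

The two most frequent reciprocal classes, + n py and g + +, are the parental types, so the F1 was + n py / g + +.
The two rarest classes, + + py and g n +, are the double crossovers. Comparing them with the parentals, only the n allele has switched, so n is the middle locus and the order is py – n – g.

n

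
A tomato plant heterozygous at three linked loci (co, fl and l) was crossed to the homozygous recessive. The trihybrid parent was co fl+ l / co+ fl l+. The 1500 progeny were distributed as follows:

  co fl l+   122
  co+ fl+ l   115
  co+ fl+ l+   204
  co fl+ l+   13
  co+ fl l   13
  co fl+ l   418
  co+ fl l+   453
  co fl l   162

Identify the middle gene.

The two rarest classes, co fl+ l+ and co+ fl l, are the double crossovers. Comparing them with the parentals, only the l allele has switched, so l is the middle locus and the order is co – l – fl.

l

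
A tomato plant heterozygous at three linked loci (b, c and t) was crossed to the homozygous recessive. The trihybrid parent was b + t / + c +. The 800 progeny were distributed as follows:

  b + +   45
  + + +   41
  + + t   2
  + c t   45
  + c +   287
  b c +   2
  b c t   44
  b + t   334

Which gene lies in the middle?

The two rarest classes, + + t and b c +, are the double crossovers. Comparing them with the parentals, only the b allele has switched, so b is the middle locus and the order is t – b – c.

b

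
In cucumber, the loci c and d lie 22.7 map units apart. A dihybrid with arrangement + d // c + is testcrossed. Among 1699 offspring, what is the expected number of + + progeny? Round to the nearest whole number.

A map distance of 22.7 map units corresponds to a recombination frequency of 0.227.
The F1 is + d / c +, so + + is a recombinant gamete class with expected frequency r/2 = 0.227/2 = 0.1135.
Expected number = 0.1135 × 1699 = 192.84 ≈ 193.

193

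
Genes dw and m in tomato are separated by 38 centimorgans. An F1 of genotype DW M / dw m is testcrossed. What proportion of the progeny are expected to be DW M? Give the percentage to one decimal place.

31.0%

A map distance of 38 centimorgans corresponds to a recombination frequency of 0.380.
The F1 is DW M / dw m, so DW M is a parental gamete class with expected frequency (1 − r)/2 = 0.620/2 = 0.3100.
That is 0.3100 = 31.0% of the progeny.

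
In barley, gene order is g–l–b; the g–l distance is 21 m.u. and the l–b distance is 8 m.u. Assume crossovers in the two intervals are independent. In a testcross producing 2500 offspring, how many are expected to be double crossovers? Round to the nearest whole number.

Map distances give recombination frequencies of 0.210 and 0.080 for the two intervals.
With no interference, expected double-crossover frequency = 0.210 × 0.080 = 0.01680.
Expected number = 0.01680 × 2500 = 42.00 ≈ 42.

42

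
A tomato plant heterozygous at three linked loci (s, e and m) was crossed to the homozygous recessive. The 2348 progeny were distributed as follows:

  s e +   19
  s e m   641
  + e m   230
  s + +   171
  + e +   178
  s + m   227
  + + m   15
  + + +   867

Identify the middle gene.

m

The two most frequent reciprocal classes, s e m and + + +, are the parental types, so the F1 was s e m / + + +.
The two rarest classes, s e + and + + m, are the double crossovers. Comparing them with the parentals, only the m allele has switched, so m is the middle locus and the order is s – m – e.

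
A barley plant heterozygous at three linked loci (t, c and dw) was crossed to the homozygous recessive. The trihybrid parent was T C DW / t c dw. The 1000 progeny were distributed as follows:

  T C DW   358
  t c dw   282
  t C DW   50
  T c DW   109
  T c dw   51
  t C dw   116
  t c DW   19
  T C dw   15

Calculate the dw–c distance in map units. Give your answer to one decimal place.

The two rarest classes, T C dw and t c DW, are the double crossovers. Comparing them with the parentals, only the dw allele has switched, so dw is the middle locus and the order is c – dw – t.
Crossovers in the c–dw interval produce the single-crossover classes T c DW and t C dw (109 + 116 = 225) plus the double crossovers (34).
RF(c–dw) = (225 + 34) / 1000 = 259/1000 = 0.2590 → 25.9 map units.

25.9 map units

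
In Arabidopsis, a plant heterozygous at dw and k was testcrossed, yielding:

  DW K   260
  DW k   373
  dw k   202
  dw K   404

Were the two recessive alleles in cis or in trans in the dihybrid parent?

The two most frequent classes are DW k (373) and dw K (404); these are the parental (non-recombinant) types.
So the F1 carried DW k on one chromosome and dw K on the other — the recessive alleles are on opposite chromosomes (trans / repulsion).

trans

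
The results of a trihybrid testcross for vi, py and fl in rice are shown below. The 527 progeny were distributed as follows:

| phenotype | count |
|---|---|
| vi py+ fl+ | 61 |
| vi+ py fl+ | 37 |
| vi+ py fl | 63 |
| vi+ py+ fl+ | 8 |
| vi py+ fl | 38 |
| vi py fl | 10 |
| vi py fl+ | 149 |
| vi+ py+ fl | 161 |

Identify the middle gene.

The two most frequent reciprocal classes, vi+ py+ fl and vi py fl+, are the parental types, so the F1 was vi+ py+ fl / vi py fl+.
The two rarest classes, vi+ py+ fl+ and vi py fl, are the double crossovers. Comparing them with the parentals, only the fl allele has switched, so fl is the middle locus and the order is py – fl – vi.

fl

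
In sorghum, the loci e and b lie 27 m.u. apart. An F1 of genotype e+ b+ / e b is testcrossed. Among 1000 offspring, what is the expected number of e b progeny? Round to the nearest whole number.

A map distance of 27 m.u. corresponds to a recombination frequency of 0.270.
The F1 is e+ b+ / e b, so e b is a parental gamete class with expected frequency (1 − r)/2 = 0.730/2 = 0.3650.
Expected number = 0.3650 × 1000 = 365.00 ≈ 365.

365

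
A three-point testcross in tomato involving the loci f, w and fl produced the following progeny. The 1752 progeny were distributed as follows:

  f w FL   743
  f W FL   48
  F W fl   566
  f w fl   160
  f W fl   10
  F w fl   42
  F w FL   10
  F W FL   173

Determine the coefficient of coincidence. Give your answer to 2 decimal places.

0.90

The two most frequent reciprocal classes, F W fl and f w FL, are the parental types, so the F1 was F W fl / f w FL.
The two rarest classes, f W fl and F w FL, are the double crossovers. Comparing them with the parentals, only the f allele has switched, so f is the middle locus and the order is w – f – fl.
w–f: (90 + 20)/1752 = 0.0628; f–fl: (333 + 20)/1752 = 0.2015.
Expected DCO frequency = 0.0628 × 0.2015 ≈ 0.01265; observed = 20/1752 ≈ 0.01142.
Coefficient of coincidence = 0.01142/0.01265 ≈ 0.90.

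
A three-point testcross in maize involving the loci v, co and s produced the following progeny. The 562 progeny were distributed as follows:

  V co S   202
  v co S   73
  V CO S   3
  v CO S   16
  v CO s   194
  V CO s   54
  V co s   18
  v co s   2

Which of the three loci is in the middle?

co

The two most frequent reciprocal classes, v CO s and V co S, are the parental types, so the F1 was v CO s / V co S.
The two rarest classes, v co s and V CO S, are the double crossovers. Comparing them with the parentals, only the co allele has switched, so co is the middle locus and the order is s – co – v.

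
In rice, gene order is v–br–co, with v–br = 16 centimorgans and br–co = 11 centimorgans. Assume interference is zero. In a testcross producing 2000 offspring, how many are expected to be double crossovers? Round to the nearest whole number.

35

Map distances give recombination frequencies of 0.160 and 0.110 for the two intervals.
With no interference, expected double-crossover frequency = 0.160 × 0.110 = 0.01760.
Expected number = 0.01760 × 2000 = 35.20 ≈ 35.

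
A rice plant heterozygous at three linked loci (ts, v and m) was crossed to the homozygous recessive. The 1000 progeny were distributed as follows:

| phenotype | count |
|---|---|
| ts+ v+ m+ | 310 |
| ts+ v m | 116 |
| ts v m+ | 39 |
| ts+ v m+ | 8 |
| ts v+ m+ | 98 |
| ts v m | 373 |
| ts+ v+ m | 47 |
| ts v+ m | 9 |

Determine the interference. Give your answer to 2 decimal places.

0.29

The two most frequent reciprocal classes, ts v m and ts+ v+ m+, are the parental types, so the F1 was ts v m / ts+ v+ m+.
The two rarest classes, ts v+ m and ts+ v m+, are the double crossovers. Comparing them with the parentals, only the v allele has switched, so v is the middle locus and the order is ts – v – m.
ts–v: (214 + 17)/1000 = 0.2310; v–m: (86 + 17)/1000 = 0.1030.
Expected DCO frequency = 0.2310 × 0.1030 ≈ 0.02379; observed = 17/1000 ≈ 0.01700.
Coefficient of coincidence = 0.01700/0.02379 ≈ 0.71; interference = 1 − 0.71 = 0.29.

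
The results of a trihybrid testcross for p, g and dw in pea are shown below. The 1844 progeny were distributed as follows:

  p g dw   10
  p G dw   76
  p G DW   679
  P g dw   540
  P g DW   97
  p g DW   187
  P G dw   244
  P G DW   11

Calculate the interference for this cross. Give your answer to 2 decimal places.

The two most frequent reciprocal classes, p G DW and P g dw, are the parental types, so the F1 was p G DW / P g dw.
The two rarest classes, P G DW and p g dw, are the double crossovers. Comparing them with the parentals, only the p allele has switched, so p is the middle locus and the order is g – p – dw.
g–p: (431 + 21)/1844 = 0.2451; p–dw: (173 + 21)/1844 = 0.1052.
Expected DCO frequency = 0.2451 × 0.1052 ≈ 0.02578; observed = 21/1844 ≈ 0.01139.
Coefficient of coincidence = 0.01139/0.02578 ≈ 0.44; interference = 1 − 0.44 = 0.56.

0.56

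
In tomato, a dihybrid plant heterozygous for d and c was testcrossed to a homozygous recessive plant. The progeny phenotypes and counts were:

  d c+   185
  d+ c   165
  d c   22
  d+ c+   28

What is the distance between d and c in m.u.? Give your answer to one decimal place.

The two most frequent classes, d+ c (165) and d c+ (185), are the parental types, so the F1 was d+ c / d c+.
The recombinant classes are d+ c+ and d c: 28 + 22 = 50.
Recombination frequency = 50/400 = 0.1250 ≈ 12.5%, i.e. 12.5 m.u.

12.5 m.u.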